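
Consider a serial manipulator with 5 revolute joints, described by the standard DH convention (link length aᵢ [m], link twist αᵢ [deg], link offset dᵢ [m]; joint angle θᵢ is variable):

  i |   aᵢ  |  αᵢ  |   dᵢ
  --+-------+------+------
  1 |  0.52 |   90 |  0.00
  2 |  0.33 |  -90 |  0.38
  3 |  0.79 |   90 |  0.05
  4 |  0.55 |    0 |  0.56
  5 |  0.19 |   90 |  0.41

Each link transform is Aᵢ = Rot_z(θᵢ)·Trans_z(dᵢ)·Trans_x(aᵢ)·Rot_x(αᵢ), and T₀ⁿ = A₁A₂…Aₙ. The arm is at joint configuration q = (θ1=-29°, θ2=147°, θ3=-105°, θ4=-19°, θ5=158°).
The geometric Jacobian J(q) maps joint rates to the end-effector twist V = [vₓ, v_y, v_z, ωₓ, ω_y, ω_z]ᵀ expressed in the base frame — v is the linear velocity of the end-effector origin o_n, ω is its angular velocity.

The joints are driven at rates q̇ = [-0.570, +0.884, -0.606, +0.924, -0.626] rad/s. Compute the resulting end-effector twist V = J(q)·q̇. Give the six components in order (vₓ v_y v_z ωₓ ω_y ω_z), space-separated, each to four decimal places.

-0.0922 -0.0694 0.0017 0.1086 -0.9828 -0.2185

o_n = [0.5148, -1.7212, -0.4913]
J₁: ẑ×o_n = [1.7212, 0.5148, -0.0000], ω = ẑ
J2: z=[-0.4848, -0.8746, 0.0000] o=[0.4548, -0.2521, 0.0000] → [0.4297, -0.2382, 0.7647, -0.4848, -0.8746, 0.0000]
J3: z=[-0.4764, 0.2640, -0.8387] o=[0.0285, -0.4503, 0.1797] → [-1.2431, -0.7275, 0.4770, -0.4764, 0.2640, -0.8387]
J4: z=[0.8340, -0.1664, -0.5261] o=[-0.2153, -1.1876, 0.0264] → [-0.1946, 0.0478, -0.3235, 0.8340, -0.1664, -0.5261]
J5: z=[0.8340, -0.1664, -0.5261] o=[0.1923, -1.8221, -0.1913] → [0.1030, 0.0806, 0.1378, 0.8340, -0.1664, -0.5261]
V = J·q̇ = [-0.0922, -0.0694, 0.0017, 0.1086, -0.9828, -0.2185]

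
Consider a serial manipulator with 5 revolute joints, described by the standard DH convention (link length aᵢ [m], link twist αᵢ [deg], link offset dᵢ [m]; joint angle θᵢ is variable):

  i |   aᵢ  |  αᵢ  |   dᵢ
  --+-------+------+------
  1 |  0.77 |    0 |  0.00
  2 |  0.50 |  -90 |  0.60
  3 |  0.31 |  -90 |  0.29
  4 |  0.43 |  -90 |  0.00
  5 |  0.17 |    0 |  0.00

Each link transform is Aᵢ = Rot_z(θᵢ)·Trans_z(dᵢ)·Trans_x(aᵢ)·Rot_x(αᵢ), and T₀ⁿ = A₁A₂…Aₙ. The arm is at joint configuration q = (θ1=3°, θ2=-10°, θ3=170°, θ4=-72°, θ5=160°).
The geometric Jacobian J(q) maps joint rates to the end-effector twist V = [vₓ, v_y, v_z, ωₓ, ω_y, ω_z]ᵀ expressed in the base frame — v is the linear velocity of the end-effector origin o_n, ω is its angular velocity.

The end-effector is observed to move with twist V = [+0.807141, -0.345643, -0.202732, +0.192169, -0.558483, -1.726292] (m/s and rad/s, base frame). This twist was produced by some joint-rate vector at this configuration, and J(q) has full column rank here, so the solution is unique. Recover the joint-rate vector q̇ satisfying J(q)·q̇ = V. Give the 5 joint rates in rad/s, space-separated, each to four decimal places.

-0.2580 -0.7290 -0.5720 -0.7730 -0.1330

o_n = [0.9573, 0.5683, 0.4744]
J₁: ẑ×o_n = [-0.5683, 0.9573, 0.0000], ω = ẑ
J2: z=[0.0000, 0.0000, 1.0000] o=[0.7689, 0.0403, 0.0000] → [-0.5280, 0.1883, 0.0000, 0.0000, 0.0000, 1.0000]
J3: z=[0.1219, 0.9925, 0.0000] o=[1.2652, -0.0206, 0.6000] → [-0.1247, 0.0153, 0.3774, 0.1219, 0.9925, 0.0000]
J4: z=[-0.1724, 0.0212, 0.9848] o=[0.9975, 0.3044, 0.5462] → [-0.2614, -0.0520, -0.0446, -0.1724, 0.0212, 0.9848]
J5: z=[-0.9673, -0.1926, -0.1651] o=[0.9175, 0.7263, 0.5231] → [-0.0167, -0.0537, 0.1604, -0.9673, -0.1926, -0.1651]
q̇ = J⁺·V = [-0.2580, -0.7290, -0.5720, -0.7730, -0.1330]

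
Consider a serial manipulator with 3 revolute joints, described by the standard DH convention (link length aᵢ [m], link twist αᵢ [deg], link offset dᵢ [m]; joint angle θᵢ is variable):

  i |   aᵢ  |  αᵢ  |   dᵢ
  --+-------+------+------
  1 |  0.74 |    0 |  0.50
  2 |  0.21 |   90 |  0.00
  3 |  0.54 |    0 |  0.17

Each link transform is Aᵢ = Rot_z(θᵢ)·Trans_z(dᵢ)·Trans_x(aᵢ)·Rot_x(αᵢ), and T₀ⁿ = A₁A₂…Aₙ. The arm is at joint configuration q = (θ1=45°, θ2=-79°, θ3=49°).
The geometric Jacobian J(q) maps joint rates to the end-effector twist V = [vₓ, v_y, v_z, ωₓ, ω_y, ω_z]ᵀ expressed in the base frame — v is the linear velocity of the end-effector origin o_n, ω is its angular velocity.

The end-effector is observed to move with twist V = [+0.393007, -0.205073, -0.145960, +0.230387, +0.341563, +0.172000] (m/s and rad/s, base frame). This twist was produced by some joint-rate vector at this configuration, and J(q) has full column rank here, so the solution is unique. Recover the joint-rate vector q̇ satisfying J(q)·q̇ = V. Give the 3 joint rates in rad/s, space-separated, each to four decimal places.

o_n = [0.8960, 0.0668, 0.9075]
J₁: ẑ×o_n = [-0.0668, 0.8960, 0.0000], ω = ẑ
J2: z=[0.0000, 0.0000, 1.0000] o=[0.5233, 0.5233, 0.5000] → [0.4565, 0.3727, -0.0000, 0.0000, 0.0000, 1.0000]
J3: z=[-0.5592, -0.8290, 0.0000] o=[0.6974, 0.4058, 0.5000] → [-0.3379, 0.2279, 0.3543, -0.5592, -0.8290, 0.0000]
q̇ = J⁺·V = [-0.3350, 0.5070, -0.4120]

-0.3350 0.5070 -0.4120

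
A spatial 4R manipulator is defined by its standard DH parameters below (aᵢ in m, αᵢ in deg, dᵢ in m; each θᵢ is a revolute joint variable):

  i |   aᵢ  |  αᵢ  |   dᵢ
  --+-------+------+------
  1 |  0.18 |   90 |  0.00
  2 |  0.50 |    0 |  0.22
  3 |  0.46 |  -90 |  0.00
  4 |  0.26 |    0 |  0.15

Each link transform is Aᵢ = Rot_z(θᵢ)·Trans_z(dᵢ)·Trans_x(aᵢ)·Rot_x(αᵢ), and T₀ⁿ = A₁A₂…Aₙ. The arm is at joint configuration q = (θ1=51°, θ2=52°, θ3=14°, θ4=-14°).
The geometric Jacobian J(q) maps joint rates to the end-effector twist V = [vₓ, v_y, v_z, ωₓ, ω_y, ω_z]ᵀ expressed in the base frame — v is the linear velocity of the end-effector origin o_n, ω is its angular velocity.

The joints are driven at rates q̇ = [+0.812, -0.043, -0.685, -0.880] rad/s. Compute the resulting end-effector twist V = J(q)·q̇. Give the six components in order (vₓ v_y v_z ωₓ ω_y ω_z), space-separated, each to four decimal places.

0.2355 0.7644 -0.1750 -0.0598 1.0829 0.4541

o_n = [0.6229, 0.3197, 1.1057]
J₁: ẑ×o_n = [-0.3197, 0.6229, 0.0000], ω = ẑ
J2: z=[0.7771, -0.6293, 0.0000] o=[0.1133, 0.1399, 0.0000] → [-0.6958, -0.8593, 0.4605, 0.7771, -0.6293, 0.0000]
J3: z=[0.7771, -0.6293, 0.0000] o=[0.4780, 0.2407, 0.3940] → [-0.4479, -0.5531, 0.1527, 0.7771, -0.6293, 0.0000]
J4: z=[-0.5749, -0.7100, 0.4067] o=[0.5957, 0.3861, 0.8142] → [-0.1800, 0.1786, 0.0575, -0.5749, -0.7100, 0.4067]
V = J·q̇ = [0.2355, 0.7644, -0.1750, -0.0598, 1.0829, 0.4541]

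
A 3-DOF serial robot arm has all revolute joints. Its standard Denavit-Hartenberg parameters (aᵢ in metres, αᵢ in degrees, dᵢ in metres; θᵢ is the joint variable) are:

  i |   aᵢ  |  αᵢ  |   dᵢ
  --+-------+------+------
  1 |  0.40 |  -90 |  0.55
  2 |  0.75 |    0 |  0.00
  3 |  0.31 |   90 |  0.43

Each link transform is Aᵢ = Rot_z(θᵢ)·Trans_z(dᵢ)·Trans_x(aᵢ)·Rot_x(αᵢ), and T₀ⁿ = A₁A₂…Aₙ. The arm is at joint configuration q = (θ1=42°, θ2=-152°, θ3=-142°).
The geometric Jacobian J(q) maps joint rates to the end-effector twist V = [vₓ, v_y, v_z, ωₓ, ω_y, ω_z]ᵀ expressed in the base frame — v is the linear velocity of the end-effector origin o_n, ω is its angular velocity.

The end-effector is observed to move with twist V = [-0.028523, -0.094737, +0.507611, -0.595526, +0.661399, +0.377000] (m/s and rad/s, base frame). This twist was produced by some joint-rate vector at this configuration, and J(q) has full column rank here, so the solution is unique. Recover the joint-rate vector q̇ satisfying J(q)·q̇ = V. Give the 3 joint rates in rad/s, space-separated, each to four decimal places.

0.3770 0.9360 -0.0460

o_n = [-0.3889, 0.2285, 0.6189]
J₁: ẑ×o_n = [-0.2285, -0.3889, 0.0000], ω = ẑ
J2: z=[-0.6691, 0.7431, 0.0000] o=[0.2973, 0.2677, 0.5500] → [0.0512, 0.0461, 0.5361, -0.6691, 0.7431, 0.0000]
J3: z=[-0.6691, 0.7431, 0.0000] o=[-0.1949, -0.1755, 0.9021] → [-0.2105, -0.1895, -0.1261, -0.6691, 0.7431, 0.0000]
q̇ = J⁺·V = [0.3770, 0.9360, -0.0460]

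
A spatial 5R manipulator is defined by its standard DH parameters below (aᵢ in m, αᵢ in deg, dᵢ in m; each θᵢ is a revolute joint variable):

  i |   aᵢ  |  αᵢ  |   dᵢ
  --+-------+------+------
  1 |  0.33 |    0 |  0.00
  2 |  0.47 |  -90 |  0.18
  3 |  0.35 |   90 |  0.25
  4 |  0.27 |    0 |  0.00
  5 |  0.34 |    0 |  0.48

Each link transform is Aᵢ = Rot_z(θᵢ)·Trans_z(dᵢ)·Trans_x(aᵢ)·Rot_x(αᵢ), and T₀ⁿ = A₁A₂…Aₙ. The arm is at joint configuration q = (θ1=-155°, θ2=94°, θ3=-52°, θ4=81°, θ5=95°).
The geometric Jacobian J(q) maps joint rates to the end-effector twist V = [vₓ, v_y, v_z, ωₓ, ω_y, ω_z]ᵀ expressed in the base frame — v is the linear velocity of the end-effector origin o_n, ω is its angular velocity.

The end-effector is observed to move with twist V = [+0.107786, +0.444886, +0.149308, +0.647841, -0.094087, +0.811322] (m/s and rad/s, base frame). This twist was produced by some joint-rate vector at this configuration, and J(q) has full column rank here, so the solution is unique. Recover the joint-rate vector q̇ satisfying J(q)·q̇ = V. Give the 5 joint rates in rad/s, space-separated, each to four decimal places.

o_n = [0.2339, 0.0137, 0.5173]
J₁: ẑ×o_n = [-0.0137, 0.2339, 0.0000], ω = ẑ
J2: z=[0.0000, 0.0000, 1.0000] o=[-0.2991, -0.1395, 0.0000] → [-0.1532, 0.5330, 0.0000, 0.0000, 0.0000, 1.0000]
J3: z=[0.8746, 0.4848, 0.0000] o=[-0.0712, -0.5505, 0.1800] → [0.1635, -0.2950, 0.3456, 0.8746, 0.4848, 0.0000]
J4: z=[-0.3820, 0.6892, 0.6157] o=[0.2519, -0.6178, 0.4558] → [-0.3464, 0.0124, -0.2288, -0.3820, 0.6892, 0.6157]
J5: z=[-0.3820, 0.6892, 0.6157] o=[0.4977, -0.5113, 0.4891] → [-0.3037, -0.1517, -0.0187, -0.3820, 0.6892, 0.6157]
q̇ = J⁺·V = [0.3560, 0.7650, 0.5210, 0.1910, -0.6940]

0.3560 0.7650 0.5210 0.1910 -0.6940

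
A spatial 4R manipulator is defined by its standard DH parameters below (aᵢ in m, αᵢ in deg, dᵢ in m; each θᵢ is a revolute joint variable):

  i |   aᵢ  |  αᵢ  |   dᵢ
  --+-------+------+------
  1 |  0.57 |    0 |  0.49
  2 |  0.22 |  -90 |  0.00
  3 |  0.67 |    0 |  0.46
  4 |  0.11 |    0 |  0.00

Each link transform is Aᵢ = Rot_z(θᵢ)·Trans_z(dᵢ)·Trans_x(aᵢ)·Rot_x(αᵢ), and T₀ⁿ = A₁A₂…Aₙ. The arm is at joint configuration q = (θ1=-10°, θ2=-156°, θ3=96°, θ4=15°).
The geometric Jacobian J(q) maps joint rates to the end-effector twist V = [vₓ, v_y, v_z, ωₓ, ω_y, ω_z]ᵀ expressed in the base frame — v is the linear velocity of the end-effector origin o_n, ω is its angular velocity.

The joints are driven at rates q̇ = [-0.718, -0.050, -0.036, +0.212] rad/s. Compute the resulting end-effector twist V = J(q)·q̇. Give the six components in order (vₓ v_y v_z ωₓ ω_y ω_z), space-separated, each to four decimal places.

o_n = [0.5654, -0.5721, -0.2790]
J₁: ẑ×o_n = [0.5721, 0.5654, -0.0000], ω = ẑ
J2: z=[0.0000, 0.0000, 1.0000] o=[0.5613, -0.0990, 0.4900] → [0.4731, 0.0040, -0.0000, 0.0000, 0.0000, 1.0000]
J3: z=[0.2419, -0.9703, 0.0000] o=[0.3479, -0.1522, 0.4900] → [0.7462, 0.1860, 0.1095, 0.2419, -0.9703, 0.0000]
J4: z=[0.2419, -0.9703, 0.0000] o=[0.5271, -0.5816, -0.1763] → [0.0996, 0.0248, 0.0394, 0.2419, -0.9703, 0.0000]
V = J·q̇ = [-0.4401, -0.4076, 0.0044, 0.0426, -0.1708, -0.7680]

-0.4401 -0.4076 0.0044 0.0426 -0.1708 -0.7680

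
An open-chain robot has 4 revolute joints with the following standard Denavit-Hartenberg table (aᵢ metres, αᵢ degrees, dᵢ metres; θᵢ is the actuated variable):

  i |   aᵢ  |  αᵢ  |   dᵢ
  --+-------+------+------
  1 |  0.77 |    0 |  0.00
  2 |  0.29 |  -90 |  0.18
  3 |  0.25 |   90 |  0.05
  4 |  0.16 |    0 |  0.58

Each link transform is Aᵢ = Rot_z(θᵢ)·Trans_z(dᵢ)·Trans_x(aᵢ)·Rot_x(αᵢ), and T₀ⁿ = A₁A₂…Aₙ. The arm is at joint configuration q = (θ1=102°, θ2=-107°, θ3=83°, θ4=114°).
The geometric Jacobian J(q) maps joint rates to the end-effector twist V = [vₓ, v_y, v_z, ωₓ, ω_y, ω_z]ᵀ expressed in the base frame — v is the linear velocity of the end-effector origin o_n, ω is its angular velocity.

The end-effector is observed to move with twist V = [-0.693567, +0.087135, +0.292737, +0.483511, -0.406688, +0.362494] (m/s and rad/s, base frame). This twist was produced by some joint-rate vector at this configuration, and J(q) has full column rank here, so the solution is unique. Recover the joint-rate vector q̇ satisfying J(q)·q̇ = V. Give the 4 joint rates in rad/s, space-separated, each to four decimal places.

o_n = [0.7418, 0.8712, 0.0671]
J₁: ẑ×o_n = [-0.8712, 0.7418, 0.0000], ω = ẑ
J2: z=[0.0000, 0.0000, 1.0000] o=[-0.1601, 0.7532, 0.0000] → [-0.1180, 0.9019, 0.0000, 0.0000, 0.0000, 1.0000]
J3: z=[0.0872, 0.9962, 0.0000] o=[0.1288, 0.7279, 0.1800] → [-0.1124, 0.0098, -0.5982, 0.0872, 0.9962, 0.0000]
J4: z=[0.9888, -0.0865, 0.1219] o=[0.1635, 0.7751, -0.0681] → [-0.0234, -0.0633, 0.1451, 0.9888, -0.0865, 0.1219]
q̇ = J⁺·V = [0.9120, -0.6130, -0.3630, 0.5210]

0.9120 -0.6130 -0.3630 0.5210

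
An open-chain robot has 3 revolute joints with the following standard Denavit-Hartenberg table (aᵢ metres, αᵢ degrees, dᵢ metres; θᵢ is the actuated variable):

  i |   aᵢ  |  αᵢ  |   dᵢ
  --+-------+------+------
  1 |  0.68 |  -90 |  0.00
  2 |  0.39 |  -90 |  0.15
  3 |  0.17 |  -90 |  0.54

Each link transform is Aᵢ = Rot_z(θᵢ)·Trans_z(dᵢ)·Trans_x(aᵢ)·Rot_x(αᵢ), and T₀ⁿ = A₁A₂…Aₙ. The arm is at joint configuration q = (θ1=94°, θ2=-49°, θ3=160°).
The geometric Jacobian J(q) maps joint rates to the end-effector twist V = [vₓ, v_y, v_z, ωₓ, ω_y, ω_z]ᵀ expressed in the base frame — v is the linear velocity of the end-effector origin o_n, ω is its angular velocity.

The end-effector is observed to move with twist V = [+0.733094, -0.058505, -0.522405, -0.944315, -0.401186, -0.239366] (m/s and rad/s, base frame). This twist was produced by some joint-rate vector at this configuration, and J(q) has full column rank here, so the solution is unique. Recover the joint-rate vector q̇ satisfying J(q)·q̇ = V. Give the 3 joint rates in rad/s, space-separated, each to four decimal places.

o_n = [-0.1780, 1.2292, -0.1805]
J₁: ẑ×o_n = [-1.2292, -0.1780, 0.0000], ω = ẑ
J2: z=[-0.9976, -0.0698, 0.0000] o=[-0.0474, 0.6783, 0.0000] → [0.0126, -0.1801, -0.5586, -0.9976, -0.0698, 0.0000]
J3: z=[-0.0526, 0.7529, -0.6561] o=[-0.2149, 0.9231, 0.2943] → [-0.1567, -0.0492, -0.0439, -0.0526, 0.7529, -0.6561]
q̇ = J⁺·V = [-0.5300, 0.9700, -0.4430]

-0.5300 0.9700 -0.4430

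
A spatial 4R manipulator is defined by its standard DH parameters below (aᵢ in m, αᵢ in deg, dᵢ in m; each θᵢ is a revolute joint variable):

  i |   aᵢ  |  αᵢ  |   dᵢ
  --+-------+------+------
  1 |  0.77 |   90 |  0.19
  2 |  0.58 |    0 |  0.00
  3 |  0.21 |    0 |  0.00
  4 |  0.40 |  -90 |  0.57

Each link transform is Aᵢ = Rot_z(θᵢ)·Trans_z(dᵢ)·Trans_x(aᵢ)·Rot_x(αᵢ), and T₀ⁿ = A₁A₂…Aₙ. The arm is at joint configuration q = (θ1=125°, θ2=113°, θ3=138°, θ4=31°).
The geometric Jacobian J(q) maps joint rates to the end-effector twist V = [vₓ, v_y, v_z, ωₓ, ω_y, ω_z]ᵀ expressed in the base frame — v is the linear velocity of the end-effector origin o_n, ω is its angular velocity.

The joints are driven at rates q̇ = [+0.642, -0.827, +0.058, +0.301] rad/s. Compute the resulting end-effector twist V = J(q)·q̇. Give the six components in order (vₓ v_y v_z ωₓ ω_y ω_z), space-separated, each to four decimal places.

-0.5641 0.1808 0.2011 -0.3834 -0.2684 0.6420

o_n = [0.1468, 0.7842, 0.1341]
J₁: ẑ×o_n = [-0.7842, 0.1468, 0.0000], ω = ẑ
J2: z=[0.8192, 0.5736, 0.0000] o=[-0.4417, 0.6307, 0.1900] → [-0.0321, 0.0458, -0.2118, 0.8192, 0.5736, 0.0000]
J3: z=[0.8192, 0.5736, 0.0000] o=[-0.3117, 0.4451, 0.7239] → [-0.3383, 0.4832, 0.0148, 0.8192, 0.5736, 0.0000]
J4: z=[0.8192, 0.5736, 0.0000] o=[-0.2725, 0.3891, 0.5253] → [-0.2244, 0.3205, 0.0832, 0.8192, 0.5736, 0.0000]
V = J·q̇ = [-0.5641, 0.1808, 0.2011, -0.3834, -0.2684, 0.6420]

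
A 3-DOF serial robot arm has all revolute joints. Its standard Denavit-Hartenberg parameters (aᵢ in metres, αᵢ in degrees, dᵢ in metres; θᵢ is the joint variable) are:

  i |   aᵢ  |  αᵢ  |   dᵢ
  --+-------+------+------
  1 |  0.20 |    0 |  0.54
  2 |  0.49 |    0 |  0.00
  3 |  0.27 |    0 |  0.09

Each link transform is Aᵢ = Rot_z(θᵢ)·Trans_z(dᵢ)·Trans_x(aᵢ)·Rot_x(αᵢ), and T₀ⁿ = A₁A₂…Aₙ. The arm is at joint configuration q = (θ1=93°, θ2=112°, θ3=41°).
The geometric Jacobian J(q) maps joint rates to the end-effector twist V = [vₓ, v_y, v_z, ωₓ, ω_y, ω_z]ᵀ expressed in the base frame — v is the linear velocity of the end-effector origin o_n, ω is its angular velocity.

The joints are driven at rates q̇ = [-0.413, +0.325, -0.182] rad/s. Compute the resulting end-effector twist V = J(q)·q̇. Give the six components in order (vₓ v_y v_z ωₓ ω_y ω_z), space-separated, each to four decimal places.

o_n = [-0.5644, -0.2540, 0.6300]
J₁: ẑ×o_n = [0.2540, -0.5644, 0.0000], ω = ẑ
J2: z=[0.0000, 0.0000, 1.0000] o=[-0.0105, 0.1997, 0.5400] → [0.4537, -0.5539, 0.0000, 0.0000, 0.0000, 1.0000]
J3: z=[0.0000, 0.0000, 1.0000] o=[-0.4546, -0.0074, 0.5400] → [0.2467, -0.1098, 0.0000, 0.0000, 0.0000, 1.0000]
V = J·q̇ = [-0.0023, 0.0731, 0.0000, 0.0000, 0.0000, -0.2700]

-0.0023 0.0731 0.0000 0.0000 0.0000 -0.2700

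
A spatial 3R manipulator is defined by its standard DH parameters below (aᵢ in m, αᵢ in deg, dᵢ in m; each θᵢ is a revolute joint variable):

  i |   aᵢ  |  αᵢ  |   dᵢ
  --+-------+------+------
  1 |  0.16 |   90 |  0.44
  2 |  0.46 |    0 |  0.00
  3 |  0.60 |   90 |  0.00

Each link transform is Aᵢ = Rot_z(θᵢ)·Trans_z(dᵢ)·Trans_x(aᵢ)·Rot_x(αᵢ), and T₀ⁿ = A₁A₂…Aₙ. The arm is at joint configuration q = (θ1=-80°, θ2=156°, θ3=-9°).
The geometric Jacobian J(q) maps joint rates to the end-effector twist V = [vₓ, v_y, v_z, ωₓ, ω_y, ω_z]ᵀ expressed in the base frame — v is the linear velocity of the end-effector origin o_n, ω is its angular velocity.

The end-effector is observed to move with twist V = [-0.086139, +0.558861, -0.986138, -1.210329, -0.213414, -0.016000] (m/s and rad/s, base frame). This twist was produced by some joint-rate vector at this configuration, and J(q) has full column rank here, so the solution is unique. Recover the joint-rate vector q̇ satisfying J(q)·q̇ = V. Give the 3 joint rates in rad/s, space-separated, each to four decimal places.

-0.0160 0.8750 0.3540

o_n = [-0.1326, 0.7518, 0.9539]
J₁: ẑ×o_n = [-0.7518, -0.1326, 0.0000], ω = ẑ
J2: z=[-0.9848, -0.1736, 0.0000] o=[0.0278, -0.1576, 0.4400] → [-0.0892, 0.5061, -0.9234, -0.9848, -0.1736, 0.0000]
J3: z=[-0.9848, -0.1736, 0.0000] o=[-0.0452, 0.2563, 0.6271] → [-0.0567, 0.3218, -0.5032, -0.9848, -0.1736, 0.0000]
q̇ = J⁺·V = [-0.0160, 0.8750, 0.3540]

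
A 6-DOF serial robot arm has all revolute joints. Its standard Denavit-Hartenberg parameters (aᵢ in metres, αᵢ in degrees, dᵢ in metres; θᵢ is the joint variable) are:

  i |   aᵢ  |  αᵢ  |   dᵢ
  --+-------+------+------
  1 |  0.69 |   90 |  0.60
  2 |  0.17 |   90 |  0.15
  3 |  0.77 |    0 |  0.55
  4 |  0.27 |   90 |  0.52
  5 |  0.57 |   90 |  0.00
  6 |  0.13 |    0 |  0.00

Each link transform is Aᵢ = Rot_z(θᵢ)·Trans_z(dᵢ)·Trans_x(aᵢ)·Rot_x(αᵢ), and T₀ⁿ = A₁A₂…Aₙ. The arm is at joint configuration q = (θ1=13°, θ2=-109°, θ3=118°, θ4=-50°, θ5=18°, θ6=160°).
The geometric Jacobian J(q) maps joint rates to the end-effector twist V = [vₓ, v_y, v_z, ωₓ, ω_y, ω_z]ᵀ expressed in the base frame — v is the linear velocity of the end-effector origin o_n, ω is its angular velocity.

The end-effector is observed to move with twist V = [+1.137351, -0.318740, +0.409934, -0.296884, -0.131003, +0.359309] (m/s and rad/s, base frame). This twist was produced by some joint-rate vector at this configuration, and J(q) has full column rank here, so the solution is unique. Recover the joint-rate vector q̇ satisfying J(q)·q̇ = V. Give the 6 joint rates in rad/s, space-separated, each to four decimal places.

o_n = [-0.1479, -1.5310, 0.8890]
J₁: ẑ×o_n = [1.5310, -0.1479, 0.0000], ω = ẑ
J2: z=[0.2250, -0.9744, 0.0000] o=[0.6723, 0.1552, 0.6000] → [-0.2816, -0.0650, -1.1785, 0.2250, -0.9744, 0.0000]
J3: z=[-0.9213, -0.2127, 0.3256] o=[0.6521, -0.0034, 0.4393] → [0.4017, 0.1539, 1.2372, -0.9213, -0.2127, 0.3256]
J4: z=[-0.9213, -0.2127, 0.3256] o=[0.4130, -0.7563, 0.9601] → [0.2673, -0.2481, 0.5943, -0.9213, -0.2127, 0.3256]
J5: z=[-0.3784, 0.2971, -0.8767] o=[-0.0418, -1.1183, 1.0338] → [-0.4048, 0.0382, 0.1877, -0.3784, 0.2971, -0.8767]
J6: z=[0.9039, -0.0854, -0.4191] o=[-0.1554, -1.6604, 0.8991] → [0.0551, 0.0060, 0.1176, 0.9039, -0.0854, -0.4191]
q̇ = J⁺·V = [0.7350, 0.0620, -0.1260, 0.8310, 0.4260, 0.5530]

0.7350 0.0620 -0.1260 0.8310 0.4260 0.5530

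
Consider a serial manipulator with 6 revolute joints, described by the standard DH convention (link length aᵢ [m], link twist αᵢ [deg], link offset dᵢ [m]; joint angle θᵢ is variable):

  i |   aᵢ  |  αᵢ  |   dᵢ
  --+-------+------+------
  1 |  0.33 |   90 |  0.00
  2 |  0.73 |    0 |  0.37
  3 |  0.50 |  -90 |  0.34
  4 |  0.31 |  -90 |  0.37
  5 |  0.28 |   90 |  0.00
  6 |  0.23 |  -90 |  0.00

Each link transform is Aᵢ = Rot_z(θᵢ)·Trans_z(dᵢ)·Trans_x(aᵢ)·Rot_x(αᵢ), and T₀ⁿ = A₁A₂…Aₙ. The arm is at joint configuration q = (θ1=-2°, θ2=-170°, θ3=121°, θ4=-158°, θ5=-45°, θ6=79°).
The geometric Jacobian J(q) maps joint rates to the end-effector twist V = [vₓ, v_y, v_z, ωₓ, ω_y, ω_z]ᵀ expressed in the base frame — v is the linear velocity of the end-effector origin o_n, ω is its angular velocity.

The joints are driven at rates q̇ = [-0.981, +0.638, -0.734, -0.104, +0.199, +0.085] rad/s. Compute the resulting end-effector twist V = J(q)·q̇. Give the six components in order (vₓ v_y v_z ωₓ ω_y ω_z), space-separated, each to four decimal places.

-1.0812 -0.0511 -0.4926 0.0500 -0.0678 -1.1081

o_n = [0.0796, -1.1247, 0.2022]
J₁: ẑ×o_n = [1.1247, 0.0796, -0.0000], ω = ẑ
J2: z=[-0.0349, -0.9994, 0.0000] o=[0.3298, -0.0115, 0.0000] → [-0.2021, 0.0071, -0.2112, -0.0349, -0.9994, 0.0000]
J3: z=[-0.0349, -0.9994, 0.0000] o=[-0.4016, -0.3562, -0.1268] → [-0.3288, 0.0115, 0.5077, -0.0349, -0.9994, 0.0000]
J4: z=[0.7542, -0.0263, 0.6561] o=[-0.0856, -0.7074, -0.5041] → [0.2552, -0.4244, -0.3104, 0.7542, -0.0263, 0.6561]
J5: z=[0.2133, -0.9352, -0.2827] o=[0.0009, -0.8267, -0.0445] → [-0.3150, -0.0748, 0.0100, 0.2133, -0.9352, -0.2827]
J6: z=[0.9724, 0.2311, -0.0309] o=[0.0273, -0.9018, 0.2240] → [-0.0119, 0.0195, -0.2289, 0.9724, 0.2311, -0.0309]
V = J·q̇ = [-1.0812, -0.0511, -0.4926, 0.0500, -0.0678, -1.1081]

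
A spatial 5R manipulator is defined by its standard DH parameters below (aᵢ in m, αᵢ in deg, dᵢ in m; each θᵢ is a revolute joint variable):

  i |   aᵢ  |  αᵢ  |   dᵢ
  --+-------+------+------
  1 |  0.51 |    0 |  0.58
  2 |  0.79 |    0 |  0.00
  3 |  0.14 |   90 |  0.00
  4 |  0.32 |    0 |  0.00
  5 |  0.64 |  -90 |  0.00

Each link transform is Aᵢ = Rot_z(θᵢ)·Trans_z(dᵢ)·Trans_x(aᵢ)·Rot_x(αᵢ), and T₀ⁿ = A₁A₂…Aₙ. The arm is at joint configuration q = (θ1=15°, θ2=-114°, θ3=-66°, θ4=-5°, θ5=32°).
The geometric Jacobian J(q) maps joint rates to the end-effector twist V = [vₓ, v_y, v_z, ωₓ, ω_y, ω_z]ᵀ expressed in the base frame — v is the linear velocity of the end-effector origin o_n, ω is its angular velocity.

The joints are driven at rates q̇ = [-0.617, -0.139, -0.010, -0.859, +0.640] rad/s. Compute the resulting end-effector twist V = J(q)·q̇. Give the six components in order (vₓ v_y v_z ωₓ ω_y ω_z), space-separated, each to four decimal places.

-0.7508 0.5406 -0.3987 0.0567 -0.2115 -0.7660

o_n = [-0.6249, -0.9146, 0.8427]
J₁: ẑ×o_n = [0.9146, -0.6249, 0.0000], ω = ẑ
J2: z=[0.0000, 0.0000, 1.0000] o=[0.4926, 0.1320, 0.5800] → [1.0466, -1.1175, 0.0000, 0.0000, 0.0000, 1.0000]
J3: z=[0.0000, 0.0000, 1.0000] o=[0.3690, -0.6483, 0.5800] → [0.2663, -0.9940, 0.0000, 0.0000, 0.0000, 1.0000]
J4: z=[-0.2588, 0.9659, 0.0000] o=[0.2338, -0.6845, 0.5800] → [0.2537, 0.0680, 0.8890, -0.2588, 0.9659, 0.0000]
J5: z=[-0.2588, 0.9659, 0.0000] o=[-0.0741, -0.7670, 0.5521] → [0.2807, 0.0752, 0.5702, -0.2588, 0.9659, 0.0000]
V = J·q̇ = [-0.7508, 0.5406, -0.3987, 0.0567, -0.2115, -0.7660]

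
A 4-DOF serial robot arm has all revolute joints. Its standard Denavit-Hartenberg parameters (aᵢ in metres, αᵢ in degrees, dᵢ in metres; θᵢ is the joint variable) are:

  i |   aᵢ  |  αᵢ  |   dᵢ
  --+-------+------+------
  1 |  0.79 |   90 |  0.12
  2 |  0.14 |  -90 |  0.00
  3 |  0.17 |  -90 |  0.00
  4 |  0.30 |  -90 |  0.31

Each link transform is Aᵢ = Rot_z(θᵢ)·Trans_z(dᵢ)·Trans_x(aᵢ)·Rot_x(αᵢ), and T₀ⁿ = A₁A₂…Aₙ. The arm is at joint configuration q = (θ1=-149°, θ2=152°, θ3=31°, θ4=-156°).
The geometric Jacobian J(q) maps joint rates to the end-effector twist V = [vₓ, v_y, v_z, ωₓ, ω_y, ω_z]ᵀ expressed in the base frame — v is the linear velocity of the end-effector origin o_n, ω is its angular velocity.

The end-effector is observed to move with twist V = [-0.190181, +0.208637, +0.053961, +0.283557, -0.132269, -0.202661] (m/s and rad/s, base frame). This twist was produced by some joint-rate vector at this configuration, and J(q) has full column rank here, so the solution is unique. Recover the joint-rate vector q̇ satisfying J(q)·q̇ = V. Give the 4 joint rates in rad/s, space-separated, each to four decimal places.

o_n = [-0.6012, -0.6087, -0.0388]
J₁: ẑ×o_n = [0.6087, -0.6012, 0.0000], ω = ẑ
J2: z=[-0.5150, 0.8572, 0.0000] o=[-0.6772, -0.4069, 0.1200] → [-0.1362, -0.0818, 0.0388, -0.5150, 0.8572, 0.0000]
J3: z=[0.4024, 0.2418, -0.8829] o=[-0.5712, -0.3432, 0.1857] → [-0.2887, 0.1169, -0.0996, 0.4024, 0.2418, -0.8829]
J4: z=[0.0517, -0.9690, -0.2418] o=[-0.4158, -0.3520, 0.2541] → [0.2218, 0.0600, -0.1929, 0.0517, -0.9690, -0.2418]
q̇ = J⁺·V = [-0.3070, -0.5980, -0.0100, -0.3950]

-0.3070 -0.5980 -0.0100 -0.3950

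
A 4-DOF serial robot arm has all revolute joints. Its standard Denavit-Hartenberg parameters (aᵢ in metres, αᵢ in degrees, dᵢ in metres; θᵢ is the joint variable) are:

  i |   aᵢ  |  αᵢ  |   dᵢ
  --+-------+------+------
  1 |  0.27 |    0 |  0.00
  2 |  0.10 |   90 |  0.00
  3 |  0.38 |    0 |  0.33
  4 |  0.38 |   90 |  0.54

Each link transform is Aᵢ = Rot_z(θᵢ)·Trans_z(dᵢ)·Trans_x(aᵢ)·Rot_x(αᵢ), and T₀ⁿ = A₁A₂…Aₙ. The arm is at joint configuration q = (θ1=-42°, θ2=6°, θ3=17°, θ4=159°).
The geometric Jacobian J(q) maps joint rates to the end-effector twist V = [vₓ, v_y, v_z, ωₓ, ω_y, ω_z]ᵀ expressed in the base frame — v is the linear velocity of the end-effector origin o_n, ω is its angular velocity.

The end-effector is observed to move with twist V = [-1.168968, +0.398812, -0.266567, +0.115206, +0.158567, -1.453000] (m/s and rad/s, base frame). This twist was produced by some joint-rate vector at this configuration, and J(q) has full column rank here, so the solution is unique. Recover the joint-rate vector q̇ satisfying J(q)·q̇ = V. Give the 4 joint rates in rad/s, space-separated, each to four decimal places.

o_n = [-0.2425, -0.9341, 0.1376]
J₁: ẑ×o_n = [0.9341, -0.2425, 0.0000], ω = ẑ
J2: z=[0.0000, 0.0000, 1.0000] o=[0.2006, -0.1807, 0.0000] → [0.7534, -0.4432, 0.0000, 0.0000, 0.0000, 1.0000]
J3: z=[-0.5878, -0.8090, 0.0000] o=[0.2816, -0.2394, 0.0000] → [-0.1113, 0.0809, -0.0157, -0.5878, -0.8090, 0.0000]
J4: z=[-0.5878, -0.8090, 0.0000] o=[0.3816, -0.7200, 0.1111] → [-0.0214, 0.0156, -0.3791, -0.5878, -0.8090, 0.0000]
q̇ = J⁺·V = [-0.9010, -0.5520, -0.9380, 0.7420]

-0.9010 -0.5520 -0.9380 0.7420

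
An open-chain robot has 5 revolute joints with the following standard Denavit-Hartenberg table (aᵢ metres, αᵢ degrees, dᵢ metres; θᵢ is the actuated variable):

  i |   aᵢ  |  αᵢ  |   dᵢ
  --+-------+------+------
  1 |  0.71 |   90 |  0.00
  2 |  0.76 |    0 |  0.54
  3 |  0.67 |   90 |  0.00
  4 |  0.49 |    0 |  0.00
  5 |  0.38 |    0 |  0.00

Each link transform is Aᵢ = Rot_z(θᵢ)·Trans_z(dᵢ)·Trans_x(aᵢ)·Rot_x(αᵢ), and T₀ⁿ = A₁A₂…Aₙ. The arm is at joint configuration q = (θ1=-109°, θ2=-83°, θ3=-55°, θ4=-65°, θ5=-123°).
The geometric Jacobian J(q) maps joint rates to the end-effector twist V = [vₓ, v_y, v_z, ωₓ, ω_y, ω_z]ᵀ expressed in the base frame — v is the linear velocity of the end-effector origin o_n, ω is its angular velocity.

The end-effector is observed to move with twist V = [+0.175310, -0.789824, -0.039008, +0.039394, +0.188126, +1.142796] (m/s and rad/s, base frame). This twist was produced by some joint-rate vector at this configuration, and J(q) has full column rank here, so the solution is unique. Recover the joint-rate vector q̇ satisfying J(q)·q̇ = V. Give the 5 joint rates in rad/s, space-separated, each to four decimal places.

0.9310 0.8850 -0.8610 0.4110 -0.1260

o_n = [-0.2808, -0.3586, -1.0894]
J₁: ẑ×o_n = [0.3586, -0.2808, 0.0000], ω = ẑ
J2: z=[-0.9455, 0.3256, 0.0000] o=[-0.2312, -0.6713, 0.0000] → [-0.3547, -1.0301, -0.2795, -0.9455, 0.3256, 0.0000]
J3: z=[-0.9455, 0.3256, 0.0000] o=[-0.7719, -0.5831, -0.7543] → [-0.1091, -0.3168, -0.3722, -0.9455, 0.3256, 0.0000]
J4: z=[0.2178, 0.6327, 0.7431] o=[-0.6098, -0.1123, -1.2027] → [0.2546, 0.2198, -0.2618, 0.2178, 0.6327, 0.7431]
J5: z=[0.2178, 0.6327, 0.7431] o=[-0.1398, -0.1114, -1.3412] → [0.3430, -0.1597, 0.0354, 0.2178, 0.6327, 0.7431]
q̇ = J⁺·V = [0.9310, 0.8850, -0.8610, 0.4110, -0.1260]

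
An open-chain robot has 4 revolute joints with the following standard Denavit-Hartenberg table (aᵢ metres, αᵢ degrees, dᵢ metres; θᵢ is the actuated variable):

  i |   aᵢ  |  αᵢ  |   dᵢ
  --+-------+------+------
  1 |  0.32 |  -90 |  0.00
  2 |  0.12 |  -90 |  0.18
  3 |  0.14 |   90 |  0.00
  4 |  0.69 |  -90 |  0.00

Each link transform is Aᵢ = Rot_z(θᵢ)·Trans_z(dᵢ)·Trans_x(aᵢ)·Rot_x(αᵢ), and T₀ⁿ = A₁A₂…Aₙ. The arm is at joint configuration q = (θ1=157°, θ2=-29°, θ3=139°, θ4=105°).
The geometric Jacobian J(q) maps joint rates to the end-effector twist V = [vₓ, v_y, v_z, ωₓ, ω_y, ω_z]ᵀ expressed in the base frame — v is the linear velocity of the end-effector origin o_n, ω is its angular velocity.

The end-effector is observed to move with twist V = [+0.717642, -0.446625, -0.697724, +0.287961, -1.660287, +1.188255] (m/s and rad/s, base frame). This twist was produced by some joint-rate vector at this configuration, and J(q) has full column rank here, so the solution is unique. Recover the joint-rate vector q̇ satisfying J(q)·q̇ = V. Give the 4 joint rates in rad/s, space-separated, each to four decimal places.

0.5560 0.8490 -0.9960 -0.7510

o_n = [-0.7923, 0.1133, -0.5106]
J₁: ẑ×o_n = [-0.1133, -0.7923, 0.0000], ω = ẑ
J2: z=[-0.3907, -0.9205, 0.0000] o=[-0.2946, 0.1250, 0.0000] → [0.4700, -0.1995, -0.4535, -0.3907, -0.9205, 0.0000]
J3: z=[-0.4463, 0.1894, -0.8746] o=[-0.4615, 0.0004, 0.0582] → [-0.0090, 0.0355, 0.0123, -0.4463, 0.1894, -0.8746]
J4: z=[-0.2333, 0.9189, 0.3181] o=[-0.3406, 0.0488, 0.0070] → [-0.4961, -0.2644, 0.4001, -0.2333, 0.9189, 0.3181]
q̇ = J⁺·V = [0.5560, 0.8490, -0.9960, -0.7510]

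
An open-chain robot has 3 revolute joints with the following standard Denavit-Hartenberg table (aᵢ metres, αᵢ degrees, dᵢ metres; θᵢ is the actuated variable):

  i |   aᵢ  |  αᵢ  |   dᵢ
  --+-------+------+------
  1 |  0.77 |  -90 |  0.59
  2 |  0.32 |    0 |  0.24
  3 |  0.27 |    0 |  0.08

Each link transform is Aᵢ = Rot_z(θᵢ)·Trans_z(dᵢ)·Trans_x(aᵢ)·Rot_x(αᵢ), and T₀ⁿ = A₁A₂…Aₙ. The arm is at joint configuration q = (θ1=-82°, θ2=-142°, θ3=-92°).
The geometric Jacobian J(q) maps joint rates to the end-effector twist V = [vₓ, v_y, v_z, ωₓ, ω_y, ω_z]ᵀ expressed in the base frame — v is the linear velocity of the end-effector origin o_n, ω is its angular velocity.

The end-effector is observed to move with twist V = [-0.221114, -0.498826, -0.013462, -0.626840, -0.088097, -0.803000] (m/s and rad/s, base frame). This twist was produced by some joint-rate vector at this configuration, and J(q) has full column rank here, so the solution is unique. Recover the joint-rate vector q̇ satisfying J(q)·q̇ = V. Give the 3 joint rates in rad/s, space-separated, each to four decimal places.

-0.8030 0.3450 -0.9780

o_n = [0.3669, -0.3111, 0.5686]
J₁: ẑ×o_n = [0.3111, 0.3669, -0.0000], ω = ẑ
J2: z=[0.9903, 0.1392, 0.0000] o=[0.1072, -0.7625, 0.5900] → [-0.0030, 0.0212, 0.4109, 0.9903, 0.1392, 0.0000]
J3: z=[0.9903, 0.1392, 0.0000] o=[0.3097, -0.4794, 0.7870] → [-0.0304, 0.2163, 0.1587, 0.9903, 0.1392, 0.0000]
q̇ = J⁺·V = [-0.8030, 0.3450, -0.9780]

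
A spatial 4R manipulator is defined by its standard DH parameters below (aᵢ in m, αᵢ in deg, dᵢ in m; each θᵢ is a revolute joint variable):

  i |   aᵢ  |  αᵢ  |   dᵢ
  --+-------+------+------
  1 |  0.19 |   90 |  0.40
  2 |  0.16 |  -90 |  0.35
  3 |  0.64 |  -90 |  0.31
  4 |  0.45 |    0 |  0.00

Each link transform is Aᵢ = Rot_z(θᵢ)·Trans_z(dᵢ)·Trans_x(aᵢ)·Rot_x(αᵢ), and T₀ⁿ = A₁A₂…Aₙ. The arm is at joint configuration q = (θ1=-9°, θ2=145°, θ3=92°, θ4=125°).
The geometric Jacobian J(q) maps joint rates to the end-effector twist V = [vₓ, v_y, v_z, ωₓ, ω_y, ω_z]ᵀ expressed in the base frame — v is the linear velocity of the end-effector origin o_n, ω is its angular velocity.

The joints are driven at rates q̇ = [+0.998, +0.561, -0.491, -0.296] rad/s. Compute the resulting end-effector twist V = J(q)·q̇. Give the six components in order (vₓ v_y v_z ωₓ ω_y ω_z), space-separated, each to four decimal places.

o_n = [0.1072, 0.0151, 0.5321]
J₁: ẑ×o_n = [-0.0151, 0.1072, 0.0000], ω = ẑ
J2: z=[-0.1564, -0.9877, 0.0000] o=[0.1877, -0.0297, 0.4000] → [-0.1305, 0.0207, -0.0865, -0.1564, -0.9877, 0.0000]
J3: z=[-0.5665, 0.0897, -0.8192] o=[0.0035, -0.3549, 0.4918] → [0.3067, -0.0621, -0.2189, -0.5665, 0.0897, -0.8192]
J4: z=[0.8031, -0.1625, -0.5732] o=[-0.0540, 0.3018, 0.2250] → [-0.2143, -0.3391, -0.2041, 0.8031, -0.1625, -0.5732]
V = J·q̇ = [-0.1754, 0.2494, 0.1193, -0.0473, -0.5500, 1.5699]

-0.1754 0.2494 0.1193 -0.0473 -0.5500 1.5699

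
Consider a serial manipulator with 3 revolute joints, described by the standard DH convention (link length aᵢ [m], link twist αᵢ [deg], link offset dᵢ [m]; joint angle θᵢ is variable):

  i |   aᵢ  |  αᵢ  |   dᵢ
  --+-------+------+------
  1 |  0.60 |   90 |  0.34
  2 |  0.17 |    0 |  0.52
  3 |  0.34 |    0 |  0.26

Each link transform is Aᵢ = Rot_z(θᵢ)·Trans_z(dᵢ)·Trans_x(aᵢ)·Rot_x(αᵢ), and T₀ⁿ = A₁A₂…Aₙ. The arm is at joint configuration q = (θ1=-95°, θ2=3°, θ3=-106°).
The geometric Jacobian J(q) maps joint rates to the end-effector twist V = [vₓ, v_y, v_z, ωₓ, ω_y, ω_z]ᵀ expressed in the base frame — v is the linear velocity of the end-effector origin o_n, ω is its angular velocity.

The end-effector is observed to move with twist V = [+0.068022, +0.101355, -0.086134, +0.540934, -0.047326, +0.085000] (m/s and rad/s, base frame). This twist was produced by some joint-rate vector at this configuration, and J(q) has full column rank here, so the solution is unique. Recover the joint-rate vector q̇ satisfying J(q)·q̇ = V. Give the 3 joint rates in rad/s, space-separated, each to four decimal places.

0.0850 -0.7520 0.2090

o_n = [-0.8375, -0.6227, 0.0176]
J₁: ẑ×o_n = [0.6227, -0.8375, 0.0000], ω = ẑ
J2: z=[-0.9962, 0.0872, 0.0000] o=[-0.0523, -0.5977, 0.3400] → [-0.0281, -0.3212, 0.0933, -0.9962, 0.0872, 0.0000]
J3: z=[-0.9962, 0.0872, 0.0000] o=[-0.5851, -0.7215, 0.3489] → [-0.0289, -0.3300, -0.0765, -0.9962, 0.0872, 0.0000]
q̇ = J⁺·V = [0.0850, -0.7520, 0.2090]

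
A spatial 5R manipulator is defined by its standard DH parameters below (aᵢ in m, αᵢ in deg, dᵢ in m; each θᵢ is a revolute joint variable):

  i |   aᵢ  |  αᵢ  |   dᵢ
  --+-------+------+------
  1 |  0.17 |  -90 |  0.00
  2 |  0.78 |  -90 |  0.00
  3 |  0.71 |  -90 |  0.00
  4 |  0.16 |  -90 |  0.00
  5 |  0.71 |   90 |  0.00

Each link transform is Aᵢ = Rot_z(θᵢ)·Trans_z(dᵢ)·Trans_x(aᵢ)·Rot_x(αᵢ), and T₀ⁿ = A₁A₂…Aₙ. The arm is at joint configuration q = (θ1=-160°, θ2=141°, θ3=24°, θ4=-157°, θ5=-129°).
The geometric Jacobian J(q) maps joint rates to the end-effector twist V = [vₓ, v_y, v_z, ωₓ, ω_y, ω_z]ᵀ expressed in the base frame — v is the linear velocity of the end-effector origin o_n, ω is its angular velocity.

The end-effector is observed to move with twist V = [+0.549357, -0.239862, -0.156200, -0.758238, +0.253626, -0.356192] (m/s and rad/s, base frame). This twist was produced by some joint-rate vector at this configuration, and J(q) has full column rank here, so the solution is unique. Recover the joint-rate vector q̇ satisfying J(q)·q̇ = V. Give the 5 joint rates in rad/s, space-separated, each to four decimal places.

-0.4350 0.1690 0.1820 0.8270 -0.5590

o_n = [0.5216, 1.1479, -0.9967]
J₁: ẑ×o_n = [-1.1479, 0.5216, 0.0000], ω = ẑ
J2: z=[0.3420, -0.9397, 0.0000] o=[-0.1597, -0.0581, 0.0000] → [0.9366, 0.3409, 1.0527, 0.3420, -0.9397, 0.0000]
J3: z=[0.5914, 0.2152, 0.7771] o=[0.4099, 0.1492, -0.4909] → [-0.8850, 0.3860, 0.5665, 0.5914, 0.2152, 0.7771]
J4: z=[-0.6095, 0.7503, 0.2560] o=[0.7848, 0.5929, -0.8991] → [-0.2153, -0.1269, -0.1408, -0.6095, 0.7503, 0.2560]
J5: z=[0.7507, 0.4423, 0.4907] o=[0.7440, 0.5144, -0.7658] → [-0.4130, 0.0642, 0.5739, 0.7507, 0.4423, 0.4907]
q̇ = J⁺·V = [-0.4350, 0.1690, 0.1820, 0.8270, -0.5590]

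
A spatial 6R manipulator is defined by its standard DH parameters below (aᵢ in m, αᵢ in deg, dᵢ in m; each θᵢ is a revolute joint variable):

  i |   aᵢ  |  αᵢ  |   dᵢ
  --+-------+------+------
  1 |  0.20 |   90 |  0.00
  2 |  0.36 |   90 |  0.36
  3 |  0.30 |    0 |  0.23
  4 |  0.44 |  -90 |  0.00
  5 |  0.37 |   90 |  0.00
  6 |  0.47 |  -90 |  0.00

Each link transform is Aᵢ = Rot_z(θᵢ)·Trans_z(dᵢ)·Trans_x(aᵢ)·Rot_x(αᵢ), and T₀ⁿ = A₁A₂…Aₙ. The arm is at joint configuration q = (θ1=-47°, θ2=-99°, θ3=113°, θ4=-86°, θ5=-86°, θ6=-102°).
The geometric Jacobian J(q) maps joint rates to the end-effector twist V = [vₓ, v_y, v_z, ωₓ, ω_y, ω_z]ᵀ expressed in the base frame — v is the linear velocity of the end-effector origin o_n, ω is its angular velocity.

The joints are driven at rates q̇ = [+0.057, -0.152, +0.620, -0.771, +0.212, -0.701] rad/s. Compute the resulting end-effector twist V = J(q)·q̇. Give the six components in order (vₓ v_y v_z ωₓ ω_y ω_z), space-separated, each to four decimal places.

o_n = [-0.6114, 0.0179, -0.7714]
J₁: ẑ×o_n = [-0.0179, -0.6114, 0.0000], ω = ẑ
J2: z=[-0.7314, -0.6820, 0.0000] o=[0.1364, -0.1463, 0.0000] → [0.5261, -0.5642, -0.6300, -0.7314, -0.6820, 0.0000]
J3: z=[-0.6736, 0.7223, 0.1564] o=[-0.1653, -0.3506, -0.3556] → [-0.3580, -0.3499, 0.0740, -0.6736, 0.7223, 0.1564]
J4: z=[-0.6736, 0.7223, 0.1564] o=[-0.5097, -0.3862, -0.2038] → [-0.4732, -0.3982, -0.1988, -0.6736, 0.7223, 0.1564]
J5: z=[-0.6032, -0.6596, 0.4484] o=[-0.6976, -0.4776, -0.5910] → [-0.1032, -0.0701, -0.2420, -0.6032, -0.6596, 0.4484]
J6: z=[0.3791, 0.2576, 0.8888] o=[-0.9572, -0.2163, -0.5560] → [-0.2637, 0.3891, -0.0003, 0.3791, 0.2576, 0.8888]
V = J·q̇ = [0.2248, -0.1466, 0.2438, -0.1807, -0.3258, -0.4946]

0.2248 -0.1466 0.2438 -0.1807 -0.3258 -0.4946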